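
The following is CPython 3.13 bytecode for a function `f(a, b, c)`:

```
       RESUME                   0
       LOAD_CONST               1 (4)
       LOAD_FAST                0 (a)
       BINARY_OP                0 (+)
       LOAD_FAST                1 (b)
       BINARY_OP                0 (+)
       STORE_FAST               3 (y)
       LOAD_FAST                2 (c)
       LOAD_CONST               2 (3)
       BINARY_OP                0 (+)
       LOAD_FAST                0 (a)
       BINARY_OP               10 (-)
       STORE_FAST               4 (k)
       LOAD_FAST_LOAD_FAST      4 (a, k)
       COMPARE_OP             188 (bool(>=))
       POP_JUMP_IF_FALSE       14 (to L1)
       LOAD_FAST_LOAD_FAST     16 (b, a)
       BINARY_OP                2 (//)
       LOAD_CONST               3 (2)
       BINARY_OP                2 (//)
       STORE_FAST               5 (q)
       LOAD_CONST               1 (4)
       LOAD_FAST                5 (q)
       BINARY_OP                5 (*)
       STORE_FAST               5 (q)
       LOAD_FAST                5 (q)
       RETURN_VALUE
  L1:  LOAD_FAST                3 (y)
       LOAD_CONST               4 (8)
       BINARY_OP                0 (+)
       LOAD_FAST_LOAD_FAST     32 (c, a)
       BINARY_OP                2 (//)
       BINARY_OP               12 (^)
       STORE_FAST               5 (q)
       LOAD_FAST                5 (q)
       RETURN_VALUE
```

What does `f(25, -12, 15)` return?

LOAD_CONST → push 4. Stack: [4]
LOAD_FAST a → push 25. Stack: [4, 25]
BINARY_OP + → 4 + 25 = 29. Stack: [29]
LOAD_FAST b → push -12. Stack: [29, -12]
BINARY_OP + → 29 + -12 = 17. Stack: [17]
STORE_FAST y → y=17. Stack: []
LOAD_FAST c → push 15. Stack: [15]
LOAD_CONST → push 3. Stack: [15, 3]
BINARY_OP + → 15 + 3 = 18. Stack: [18]
LOAD_FAST a → push 25. Stack: [18, 25]
BINARY_OP - → 18 - 25 = -7. Stack: [-7]
STORE_FAST k → k=-7. Stack: []
LOAD_FAST_LOAD_FAST a,k → push 25,-7. Stack: [25, -7]
COMPARE_OP bool(>=) → 25 vs -7 = True. Stack: [True]
POP_JUMP_IF_FALSE → pop True; no jump. Stack: []
LOAD_FAST_LOAD_FAST b,a → push -12,25. Stack: [-12, 25]
BINARY_OP // → -12 // 25 = -1. Stack: [-1]
LOAD_CONST → push 2. Stack: [-1, 2]
BINARY_OP // → -1 // 2 = -1. Stack: [-1]
STORE_FAST q → q=-1. Stack: []
LOAD_CONST → push 4. Stack: [4]
LOAD_FAST q → push -1. Stack: [4, -1]
BINARY_OP * → 4 * -1 = -4. Stack: [-4]
STORE_FAST q → q=-4. Stack: []
LOAD_FAST q → push -4. Stack: [-4]
RETURN_VALUE → return -4.

-4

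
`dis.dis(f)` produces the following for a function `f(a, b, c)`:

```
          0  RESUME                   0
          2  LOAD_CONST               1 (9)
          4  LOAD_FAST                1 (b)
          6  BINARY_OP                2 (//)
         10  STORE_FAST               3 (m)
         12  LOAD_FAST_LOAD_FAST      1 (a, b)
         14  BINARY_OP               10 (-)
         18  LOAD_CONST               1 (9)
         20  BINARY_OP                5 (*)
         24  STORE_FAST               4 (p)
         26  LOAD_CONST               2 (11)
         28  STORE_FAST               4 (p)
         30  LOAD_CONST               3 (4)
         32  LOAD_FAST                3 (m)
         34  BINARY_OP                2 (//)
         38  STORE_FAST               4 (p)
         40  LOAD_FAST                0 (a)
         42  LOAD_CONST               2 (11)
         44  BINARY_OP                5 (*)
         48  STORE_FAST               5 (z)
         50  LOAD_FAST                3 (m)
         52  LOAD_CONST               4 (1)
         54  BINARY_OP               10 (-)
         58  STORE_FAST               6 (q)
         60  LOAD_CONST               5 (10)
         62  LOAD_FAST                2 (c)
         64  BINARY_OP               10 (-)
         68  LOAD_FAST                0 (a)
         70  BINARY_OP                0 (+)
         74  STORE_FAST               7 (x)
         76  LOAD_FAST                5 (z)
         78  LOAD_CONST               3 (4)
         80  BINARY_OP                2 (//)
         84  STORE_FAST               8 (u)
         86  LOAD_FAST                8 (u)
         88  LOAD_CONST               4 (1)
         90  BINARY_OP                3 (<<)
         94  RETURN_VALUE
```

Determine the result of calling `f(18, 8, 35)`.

LOAD_CONST → push 9. Stack: [9]
LOAD_FAST b → push 8. Stack: [9, 8]
BINARY_OP // → 9 // 8 = 1. Stack: [1]
STORE_FAST m → m=1. Stack: []
LOAD_FAST_LOAD_FAST a,b → push 18,8. Stack: [18, 8]
BINARY_OP - → 18 - 8 = 10. Stack: [10]
LOAD_CONST → push 9. Stack: [10, 9]
BINARY_OP * → 10 * 9 = 90. Stack: [90]
STORE_FAST p → p=90. Stack: []
LOAD_CONST → push 11. Stack: [11]
STORE_FAST p → p=11. Stack: []
LOAD_CONST → push 4. Stack: [4]
LOAD_FAST m → push 1. Stack: [4, 1]
BINARY_OP // → 4 // 1 = 4. Stack: [4]
STORE_FAST p → p=4. Stack: []
LOAD_FAST a → push 18. Stack: [18]
LOAD_CONST → push 11. Stack: [18, 11]
BINARY_OP * → 18 * 11 = 198. Stack: [198]
STORE_FAST z → z=198. Stack: []
LOAD_FAST m → push 1. Stack: [1]
LOAD_CONST → push 1. Stack: [1, 1]
BINARY_OP - → 1 - 1 = 0. Stack: [0]
STORE_FAST q → q=0. Stack: []
LOAD_CONST → push 10. Stack: [10]
LOAD_FAST c → push 35. Stack: [10, 35]
BINARY_OP - → 10 - 35 = -25. Stack: [-25]
LOAD_FAST a → push 18. Stack: [-25, 18]
BINARY_OP + → -25 + 18 = -7. Stack: [-7]
STORE_FAST x → x=-7. Stack: []
LOAD_FAST z → push 198. Stack: [198]
LOAD_CONST → push 4. Stack: [198, 4]
BINARY_OP // → 198 // 4 = 49. Stack: [49]
STORE_FAST u → u=49. Stack: []
LOAD_FAST u → push 49. Stack: [49]
LOAD_CONST → push 1. Stack: [49, 1]
BINARY_OP << → 49 << 1 = 98. Stack: [98]
RETURN_VALUE → return 98.

98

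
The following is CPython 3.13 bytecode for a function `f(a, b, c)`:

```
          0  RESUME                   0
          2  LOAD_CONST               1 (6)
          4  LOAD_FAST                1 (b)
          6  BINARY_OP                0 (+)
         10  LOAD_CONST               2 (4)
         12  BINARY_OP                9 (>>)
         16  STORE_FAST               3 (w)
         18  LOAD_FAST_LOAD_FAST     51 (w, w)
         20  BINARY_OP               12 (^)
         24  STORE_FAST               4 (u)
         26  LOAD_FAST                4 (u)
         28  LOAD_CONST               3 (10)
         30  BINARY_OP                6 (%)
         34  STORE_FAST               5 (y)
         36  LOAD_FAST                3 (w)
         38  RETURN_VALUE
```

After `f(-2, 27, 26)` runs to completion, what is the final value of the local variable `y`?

LOAD_CONST → push 6. Stack: [6]
LOAD_FAST b → push 27. Stack: [6, 27]
BINARY_OP + → 6 + 27 = 33. Stack: [33]
LOAD_CONST → push 4. Stack: [33, 4]
BINARY_OP >> → 33 >> 4 = 2. Stack: [2]
STORE_FAST w → w=2. Stack: []
LOAD_FAST_LOAD_FAST w,w → push 2,2. Stack: [2, 2]
BINARY_OP ^ → 2 ^ 2 = 0. Stack: [0]
STORE_FAST u → u=0. Stack: []
LOAD_FAST u → push 0. Stack: [0]
LOAD_CONST → push 10. Stack: [0, 10]
BINARY_OP % → 0 % 10 = 0. Stack: [0]
STORE_FAST y → y=0. Stack: []
LOAD_FAST w → push 2. Stack: [2]
RETURN_VALUE → return 2.

0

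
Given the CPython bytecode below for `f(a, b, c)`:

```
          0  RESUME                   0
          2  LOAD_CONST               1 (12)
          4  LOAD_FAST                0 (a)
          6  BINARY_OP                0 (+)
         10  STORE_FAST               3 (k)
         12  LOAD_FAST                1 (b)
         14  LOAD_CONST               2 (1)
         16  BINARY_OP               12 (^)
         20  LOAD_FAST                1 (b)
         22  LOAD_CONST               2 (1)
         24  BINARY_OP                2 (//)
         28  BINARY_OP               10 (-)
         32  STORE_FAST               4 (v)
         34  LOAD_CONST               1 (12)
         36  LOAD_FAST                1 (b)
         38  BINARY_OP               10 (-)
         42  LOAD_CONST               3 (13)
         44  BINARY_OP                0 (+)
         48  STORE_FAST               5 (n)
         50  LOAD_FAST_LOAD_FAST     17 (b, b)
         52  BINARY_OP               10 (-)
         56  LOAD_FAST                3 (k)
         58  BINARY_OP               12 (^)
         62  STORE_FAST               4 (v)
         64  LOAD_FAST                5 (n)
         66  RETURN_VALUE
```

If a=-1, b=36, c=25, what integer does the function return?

-11

LOAD_CONST → push 12. Stack: [12]
LOAD_FAST a → push -1. Stack: [12, -1]
BINARY_OP + → 12 + -1 = 11. Stack: [11]
STORE_FAST k → k=11. Stack: []
LOAD_FAST b → push 36. Stack: [36]
LOAD_CONST → push 1. Stack: [36, 1]
BINARY_OP ^ → 36 ^ 1 = 37. Stack: [37]
LOAD_FAST b → push 36. Stack: [37, 36]
LOAD_CONST → push 1. Stack: [37, 36, 1]
BINARY_OP // → 36 // 1 = 36. Stack: [37, 36]
BINARY_OP - → 37 - 36 = 1. Stack: [1]
STORE_FAST v → v=1. Stack: []
LOAD_CONST → push 12. Stack: [12]
LOAD_FAST b → push 36. Stack: [12, 36]
BINARY_OP - → 12 - 36 = -24. Stack: [-24]
LOAD_CONST → push 13. Stack: [-24, 13]
BINARY_OP + → -24 + 13 = -11. Stack: [-11]
STORE_FAST n → n=-11. Stack: []
LOAD_FAST_LOAD_FAST b,b → push 36,36. Stack: [36, 36]
BINARY_OP - → 36 - 36 = 0. Stack: [0]
LOAD_FAST k → push 11. Stack: [0, 11]
BINARY_OP ^ → 0 ^ 11 = 11. Stack: [11]
STORE_FAST v → v=11. Stack: []
LOAD_FAST n → push -11. Stack: [-11]
RETURN_VALUE → return -11.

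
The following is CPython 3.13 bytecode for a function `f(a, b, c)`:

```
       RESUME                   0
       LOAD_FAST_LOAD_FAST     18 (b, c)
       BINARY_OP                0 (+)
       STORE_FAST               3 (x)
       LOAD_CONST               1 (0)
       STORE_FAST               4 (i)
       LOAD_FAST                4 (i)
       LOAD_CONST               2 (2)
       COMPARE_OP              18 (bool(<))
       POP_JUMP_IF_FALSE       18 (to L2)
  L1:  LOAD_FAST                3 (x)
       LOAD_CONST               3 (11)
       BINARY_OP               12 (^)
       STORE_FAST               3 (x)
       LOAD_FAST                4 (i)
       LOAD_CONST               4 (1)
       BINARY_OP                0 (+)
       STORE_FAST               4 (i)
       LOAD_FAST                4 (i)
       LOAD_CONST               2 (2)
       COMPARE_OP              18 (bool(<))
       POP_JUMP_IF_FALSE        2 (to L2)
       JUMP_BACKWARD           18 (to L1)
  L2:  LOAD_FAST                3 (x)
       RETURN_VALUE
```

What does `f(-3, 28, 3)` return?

LOAD_FAST_LOAD_FAST b,c → push 28,3. Stack: [28, 3]
BINARY_OP + → 28 + 3 = 31. Stack: [31]
STORE_FAST x → x=31. Stack: []
LOAD_CONST → push 0. Stack: [0]
STORE_FAST i → i=0. Stack: []
LOAD_FAST i → push 0. Stack: [0]
LOAD_CONST → push 2. Stack: [0, 2]
COMPARE_OP bool(<) → 0 vs 2 = True. Stack: [True]
POP_JUMP_IF_FALSE → pop True; no jump. Stack: []
LOAD_FAST x → push 31. Stack: [31]
LOAD_CONST → push 11. Stack: [31, 11]
BINARY_OP ^ → 31 ^ 11 = 20. Stack: [20]
STORE_FAST x → x=20. Stack: []
LOAD_FAST i → push 0. Stack: [0]
LOAD_CONST → push 1. Stack: [0, 1]
BINARY_OP + → 0 + 1 = 1. Stack: [1]
STORE_FAST i → i=1. Stack: []
LOAD_FAST i → push 1. Stack: [1]
LOAD_CONST → push 2. Stack: [1, 2]
COMPARE_OP bool(<) → 1 vs 2 = True. Stack: [True]
POP_JUMP_IF_FALSE → pop True; no jump. Stack: []
LOAD_FAST x → push 20. Stack: [20]
LOAD_CONST → push 11. Stack: [20, 11]
BINARY_OP ^ → 20 ^ 11 = 31. Stack: [31]
STORE_FAST x → x=31. Stack: []
LOAD_FAST i → push 1. Stack: [1]
LOAD_CONST → push 1. Stack: [1, 1]
BINARY_OP + → 1 + 1 = 2. Stack: [2]
STORE_FAST i → i=2. Stack: []
LOAD_FAST i → push 2. Stack: [2]
LOAD_CONST → push 2. Stack: [2, 2]
COMPARE_OP bool(<) → 2 vs 2 = False. Stack: [False]
POP_JUMP_IF_FALSE → pop False; jump. Stack: []
LOAD_FAST x → push 31. Stack: [31]
RETURN_VALUE → return 31.

31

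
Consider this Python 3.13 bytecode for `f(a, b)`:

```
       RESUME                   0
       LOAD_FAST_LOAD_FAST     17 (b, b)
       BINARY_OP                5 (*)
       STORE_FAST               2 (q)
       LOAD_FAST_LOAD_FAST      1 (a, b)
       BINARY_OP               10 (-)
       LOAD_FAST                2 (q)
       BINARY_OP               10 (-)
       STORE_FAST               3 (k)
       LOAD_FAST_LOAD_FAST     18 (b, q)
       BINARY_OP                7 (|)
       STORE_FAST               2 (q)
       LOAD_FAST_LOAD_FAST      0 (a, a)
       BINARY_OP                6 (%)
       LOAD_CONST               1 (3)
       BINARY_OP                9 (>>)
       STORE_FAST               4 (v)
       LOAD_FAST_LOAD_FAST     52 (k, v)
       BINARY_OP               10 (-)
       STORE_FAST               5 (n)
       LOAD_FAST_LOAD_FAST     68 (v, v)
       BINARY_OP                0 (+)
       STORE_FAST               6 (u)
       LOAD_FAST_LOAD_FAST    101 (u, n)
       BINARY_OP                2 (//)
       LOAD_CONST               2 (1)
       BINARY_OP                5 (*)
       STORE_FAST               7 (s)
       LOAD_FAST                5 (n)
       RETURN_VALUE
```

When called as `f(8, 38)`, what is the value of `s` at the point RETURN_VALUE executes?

0

LOAD_FAST_LOAD_FAST b,b → push 38,38. Stack: [38, 38]
BINARY_OP * → 38 * 38 = 1444. Stack: [1444]
STORE_FAST q → q=1444. Stack: []
LOAD_FAST_LOAD_FAST a,b → push 8,38. Stack: [8, 38]
BINARY_OP - → 8 - 38 = -30. Stack: [-30]
LOAD_FAST q → push 1444. Stack: [-30, 1444]
BINARY_OP - → -30 - 1444 = -1474. Stack: [-1474]
STORE_FAST k → k=-1474. Stack: []
LOAD_FAST_LOAD_FAST b,q → push 38,1444. Stack: [38, 1444]
BINARY_OP | → 38 | 1444 = 1446. Stack: [1446]
STORE_FAST q → q=1446. Stack: []
LOAD_FAST_LOAD_FAST a,a → push 8,8. Stack: [8, 8]
BINARY_OP % → 8 % 8 = 0. Stack: [0]
LOAD_CONST → push 3. Stack: [0, 3]
BINARY_OP >> → 0 >> 3 = 0. Stack: [0]
STORE_FAST v → v=0. Stack: []
LOAD_FAST_LOAD_FAST k,v → push -1474,0. Stack: [-1474, 0]
BINARY_OP - → -1474 - 0 = -1474. Stack: [-1474]
STORE_FAST n → n=-1474. Stack: []
LOAD_FAST_LOAD_FAST v,v → push 0,0. Stack: [0, 0]
BINARY_OP + → 0 + 0 = 0. Stack: [0]
STORE_FAST u → u=0. Stack: []
LOAD_FAST_LOAD_FAST u,n → push 0,-1474. Stack: [0, -1474]
BINARY_OP // → 0 // -1474 = 0. Stack: [0]
LOAD_CONST → push 1. Stack: [0, 1]
BINARY_OP * → 0 * 1 = 0. Stack: [0]
STORE_FAST s → s=0. Stack: []
LOAD_FAST n → push -1474. Stack: [-1474]
RETURN_VALUE → return -1474.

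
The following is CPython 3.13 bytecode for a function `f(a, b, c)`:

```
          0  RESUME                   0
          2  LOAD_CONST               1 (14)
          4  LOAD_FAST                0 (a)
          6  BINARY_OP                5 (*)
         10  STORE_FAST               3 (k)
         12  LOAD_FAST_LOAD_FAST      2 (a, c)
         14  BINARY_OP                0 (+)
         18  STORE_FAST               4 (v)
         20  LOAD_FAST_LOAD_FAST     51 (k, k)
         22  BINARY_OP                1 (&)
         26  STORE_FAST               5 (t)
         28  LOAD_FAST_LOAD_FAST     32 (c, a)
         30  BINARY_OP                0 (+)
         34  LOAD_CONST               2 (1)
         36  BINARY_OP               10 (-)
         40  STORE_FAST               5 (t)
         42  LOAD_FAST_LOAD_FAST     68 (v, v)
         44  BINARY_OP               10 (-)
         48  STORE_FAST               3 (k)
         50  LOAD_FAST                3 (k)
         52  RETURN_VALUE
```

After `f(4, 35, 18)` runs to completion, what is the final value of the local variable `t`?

21

LOAD_CONST → push 14. Stack: [14]
LOAD_FAST a → push 4. Stack: [14, 4]
BINARY_OP * → 14 * 4 = 56. Stack: [56]
STORE_FAST k → k=56. Stack: []
LOAD_FAST_LOAD_FAST a,c → push 4,18. Stack: [4, 18]
BINARY_OP + → 4 + 18 = 22. Stack: [22]
STORE_FAST v → v=22. Stack: []
LOAD_FAST_LOAD_FAST k,k → push 56,56. Stack: [56, 56]
BINARY_OP & → 56 & 56 = 56. Stack: [56]
STORE_FAST t → t=56. Stack: []
LOAD_FAST_LOAD_FAST c,a → push 18,4. Stack: [18, 4]
BINARY_OP + → 18 + 4 = 22. Stack: [22]
LOAD_CONST → push 1. Stack: [22, 1]
BINARY_OP - → 22 - 1 = 21. Stack: [21]
STORE_FAST t → t=21. Stack: []
LOAD_FAST_LOAD_FAST v,v → push 22,22. Stack: [22, 22]
BINARY_OP - → 22 - 22 = 0. Stack: [0]
STORE_FAST k → k=0. Stack: []
LOAD_FAST k → push 0. Stack: [0]
RETURN_VALUE → return 0.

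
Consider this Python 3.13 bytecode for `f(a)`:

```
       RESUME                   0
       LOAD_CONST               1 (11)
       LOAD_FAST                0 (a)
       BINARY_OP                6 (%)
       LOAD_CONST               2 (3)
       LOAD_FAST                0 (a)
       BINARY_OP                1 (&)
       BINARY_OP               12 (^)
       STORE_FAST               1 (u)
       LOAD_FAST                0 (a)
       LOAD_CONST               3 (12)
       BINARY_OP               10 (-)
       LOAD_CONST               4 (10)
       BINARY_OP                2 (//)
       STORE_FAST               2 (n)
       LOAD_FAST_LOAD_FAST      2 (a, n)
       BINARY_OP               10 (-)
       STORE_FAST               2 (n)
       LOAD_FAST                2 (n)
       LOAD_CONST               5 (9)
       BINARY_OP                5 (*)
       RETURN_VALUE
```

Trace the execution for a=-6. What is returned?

LOAD_CONST → push 11. Stack: [11]
LOAD_FAST a → push -6. Stack: [11, -6]
BINARY_OP % → 11 % -6 = -1. Stack: [-1]
LOAD_CONST → push 3. Stack: [-1, 3]
LOAD_FAST a → push -6. Stack: [-1, 3, -6]
BINARY_OP & → 3 & -6 = 2. Stack: [-1, 2]
BINARY_OP ^ → -1 ^ 2 = -3. Stack: [-3]
STORE_FAST u → u=-3. Stack: []
LOAD_FAST a → push -6. Stack: [-6]
LOAD_CONST → push 12. Stack: [-6, 12]
BINARY_OP - → -6 - 12 = -18. Stack: [-18]
LOAD_CONST → push 10. Stack: [-18, 10]
BINARY_OP // → -18 // 10 = -2. Stack: [-2]
STORE_FAST n → n=-2. Stack: []
LOAD_FAST_LOAD_FAST a,n → push -6,-2. Stack: [-6, -2]
BINARY_OP - → -6 - -2 = -4. Stack: [-4]
STORE_FAST n → n=-4. Stack: []
LOAD_FAST n → push -4. Stack: [-4]
LOAD_CONST → push 9. Stack: [-4, 9]
BINARY_OP * → -4 * 9 = -36. Stack: [-36]
RETURN_VALUE → return -36.

-36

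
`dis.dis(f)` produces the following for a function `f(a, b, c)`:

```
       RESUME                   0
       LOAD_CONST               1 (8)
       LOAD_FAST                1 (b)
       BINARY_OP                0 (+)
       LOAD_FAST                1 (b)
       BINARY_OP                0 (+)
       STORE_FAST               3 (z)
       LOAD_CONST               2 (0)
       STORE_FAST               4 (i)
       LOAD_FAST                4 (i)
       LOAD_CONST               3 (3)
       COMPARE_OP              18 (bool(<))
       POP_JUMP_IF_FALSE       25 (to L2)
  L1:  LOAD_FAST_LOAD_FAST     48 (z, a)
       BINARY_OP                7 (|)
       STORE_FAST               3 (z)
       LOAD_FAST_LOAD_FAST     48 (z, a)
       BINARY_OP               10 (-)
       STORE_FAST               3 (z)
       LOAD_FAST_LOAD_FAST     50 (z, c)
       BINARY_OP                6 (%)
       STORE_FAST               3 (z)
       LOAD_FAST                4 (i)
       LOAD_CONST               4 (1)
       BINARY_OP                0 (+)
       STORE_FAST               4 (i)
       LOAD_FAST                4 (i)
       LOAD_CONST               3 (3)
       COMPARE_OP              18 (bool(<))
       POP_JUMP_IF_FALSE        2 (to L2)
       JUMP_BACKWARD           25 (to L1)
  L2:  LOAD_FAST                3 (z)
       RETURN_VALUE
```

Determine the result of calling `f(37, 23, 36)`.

LOAD_CONST → push 8
LOAD_FAST b → push 23
BINARY_OP + → 8 + 23 = 31
LOAD_FAST b → push 23
BINARY_OP + → 31 + 23 = 54
STORE_FAST z → z=54
LOAD_CONST → push 0
STORE_FAST i → i=0
LOAD_FAST i → push 0
LOAD_CONST → push 3
COMPARE_OP bool(<) → 0 vs 3 = True
POP_JUMP_IF_FALSE → pop True; no jump
LOAD_FAST_LOAD_FAST z,a → push 54,37
BINARY_OP | → 54 | 37 = 55
STORE_FAST z → z=55
LOAD_FAST_LOAD_FAST z,a → push 55,37
BINARY_OP - → 55 - 37 = 18
STORE_FAST z → z=18
LOAD_FAST_LOAD_FAST z,c → push 18,36
BINARY_OP % → 18 % 36 = 18
STORE_FAST z → z=18
LOAD_FAST i → push 0
LOAD_CONST → push 1
BINARY_OP + → 0 + 1 = 1
STORE_FAST i → i=1
LOAD_FAST i → push 1
LOAD_CONST → push 3
COMPARE_OP bool(<) → 1 vs 3 = True
POP_JUMP_IF_FALSE → pop True; no jump
LOAD_FAST_LOAD_FAST z,a → push 18,37
BINARY_OP | → 18 | 37 = 55
STORE_FAST z → z=55
LOAD_FAST_LOAD_FAST z,a → push 55,37
BINARY_OP - → 55 - 37 = 18
STORE_FAST z → z=18
LOAD_FAST_LOAD_FAST z,c → push 18,36
BINARY_OP % → 18 % 36 = 18
STORE_FAST z → z=18
LOAD_FAST i → push 1
LOAD_CONST → push 1
BINARY_OP + → 1 + 1 = 2
STORE_FAST i → i=2
LOAD_FAST i → push 2
LOAD_CONST → push 3
COMPARE_OP bool(<) → 2 vs 3 = True
POP_JUMP_IF_FALSE → pop True; no jump
LOAD_FAST_LOAD_FAST z,a → push 18,37
BINARY_OP | → 18 | 37 = 55
STORE_FAST z → z=55
LOAD_FAST_LOAD_FAST z,a → push 55,37
BINARY_OP - → 55 - 37 = 18
STORE_FAST z → z=18
LOAD_FAST_LOAD_FAST z,c → push 18,36
BINARY_OP % → 18 % 36 = 18
STORE_FAST z → z=18
LOAD_FAST i → push 2
LOAD_CONST → push 1
BINARY_OP + → 2 + 1 = 3
STORE_FAST i → i=3
LOAD_FAST i → push 3
LOAD_CONST → push 3
COMPARE_OP bool(<) → 3 vs 3 = False
POP_JUMP_IF_FALSE → pop False; jump
LOAD_FAST z → push 18
RETURN_VALUE → return 18.

18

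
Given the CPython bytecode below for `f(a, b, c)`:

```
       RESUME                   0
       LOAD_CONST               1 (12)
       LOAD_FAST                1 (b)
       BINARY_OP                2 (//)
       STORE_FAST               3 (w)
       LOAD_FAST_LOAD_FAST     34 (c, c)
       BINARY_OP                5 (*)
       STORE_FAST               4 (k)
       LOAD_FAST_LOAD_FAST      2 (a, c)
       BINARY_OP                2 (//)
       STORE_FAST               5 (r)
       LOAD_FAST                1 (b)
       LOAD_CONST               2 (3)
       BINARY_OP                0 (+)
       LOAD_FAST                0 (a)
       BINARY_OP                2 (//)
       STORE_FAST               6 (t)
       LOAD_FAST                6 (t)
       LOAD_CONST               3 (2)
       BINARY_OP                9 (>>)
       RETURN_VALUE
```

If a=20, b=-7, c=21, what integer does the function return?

LOAD_CONST → push 12. Stack: [12]
LOAD_FAST b → push -7. Stack: [12, -7]
BINARY_OP // → 12 // -7 = -2. Stack: [-2]
STORE_FAST w → w=-2. Stack: []
LOAD_FAST_LOAD_FAST c,c → push 21,21. Stack: [21, 21]
BINARY_OP * → 21 * 21 = 441. Stack: [441]
STORE_FAST k → k=441. Stack: []
LOAD_FAST_LOAD_FAST a,c → push 20,21. Stack: [20, 21]
BINARY_OP // → 20 // 21 = 0. Stack: [0]
STORE_FAST r → r=0. Stack: []
LOAD_FAST b → push -7. Stack: [-7]
LOAD_CONST → push 3. Stack: [-7, 3]
BINARY_OP + → -7 + 3 = -4. Stack: [-4]
LOAD_FAST a → push 20. Stack: [-4, 20]
BINARY_OP // → -4 // 20 = -1. Stack: [-1]
STORE_FAST t → t=-1. Stack: []
LOAD_FAST t → push -1. Stack: [-1]
LOAD_CONST → push 2. Stack: [-1, 2]
BINARY_OP >> → -1 >> 2 = -1. Stack: [-1]
RETURN_VALUE → return -1.

-1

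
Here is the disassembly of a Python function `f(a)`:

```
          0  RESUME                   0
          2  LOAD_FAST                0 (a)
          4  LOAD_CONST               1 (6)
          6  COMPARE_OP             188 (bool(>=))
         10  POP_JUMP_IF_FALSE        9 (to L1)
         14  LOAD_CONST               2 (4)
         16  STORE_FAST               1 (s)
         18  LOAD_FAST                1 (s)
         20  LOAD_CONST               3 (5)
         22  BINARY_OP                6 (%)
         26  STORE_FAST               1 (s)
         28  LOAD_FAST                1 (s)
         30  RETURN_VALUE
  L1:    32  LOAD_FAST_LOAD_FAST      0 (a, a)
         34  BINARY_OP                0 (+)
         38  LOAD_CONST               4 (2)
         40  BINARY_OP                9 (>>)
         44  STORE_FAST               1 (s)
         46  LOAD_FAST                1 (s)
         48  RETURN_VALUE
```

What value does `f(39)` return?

LOAD_FAST a → push 39. Stack: [39]
LOAD_CONST → push 6. Stack: [39, 6]
COMPARE_OP bool(>=) → 39 vs 6 = True. Stack: [True]
POP_JUMP_IF_FALSE → pop True; no jump. Stack: []
LOAD_CONST → push 4. Stack: [4]
STORE_FAST s → s=4. Stack: []
LOAD_FAST s → push 4. Stack: [4]
LOAD_CONST → push 5. Stack: [4, 5]
BINARY_OP % → 4 % 5 = 4. Stack: [4]
STORE_FAST s → s=4. Stack: []
LOAD_FAST s → push 4. Stack: [4]
RETURN_VALUE → return 4.

4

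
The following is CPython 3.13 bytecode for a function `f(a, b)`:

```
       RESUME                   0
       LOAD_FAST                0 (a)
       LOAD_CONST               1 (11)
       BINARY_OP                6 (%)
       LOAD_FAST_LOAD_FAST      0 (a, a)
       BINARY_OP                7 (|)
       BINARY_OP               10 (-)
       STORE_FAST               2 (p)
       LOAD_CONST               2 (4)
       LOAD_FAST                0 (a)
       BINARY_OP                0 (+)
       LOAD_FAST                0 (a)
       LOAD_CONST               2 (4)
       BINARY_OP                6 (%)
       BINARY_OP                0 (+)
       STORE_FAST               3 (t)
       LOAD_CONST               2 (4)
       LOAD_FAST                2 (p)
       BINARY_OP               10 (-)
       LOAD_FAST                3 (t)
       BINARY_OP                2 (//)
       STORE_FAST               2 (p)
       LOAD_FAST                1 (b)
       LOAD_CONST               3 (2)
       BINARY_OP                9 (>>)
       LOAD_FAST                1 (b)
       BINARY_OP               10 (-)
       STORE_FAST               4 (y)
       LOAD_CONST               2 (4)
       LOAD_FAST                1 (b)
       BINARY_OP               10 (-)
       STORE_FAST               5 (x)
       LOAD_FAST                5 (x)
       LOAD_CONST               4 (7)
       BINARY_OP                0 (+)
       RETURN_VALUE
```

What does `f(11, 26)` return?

LOAD_FAST a → push 11. Stack: [11]
LOAD_CONST → push 11. Stack: [11, 11]
BINARY_OP % → 11 % 11 = 0. Stack: [0]
LOAD_FAST_LOAD_FAST a,a → push 11,11. Stack: [0, 11, 11]
BINARY_OP | → 11 | 11 = 11. Stack: [0, 11]
BINARY_OP - → 0 - 11 = -11. Stack: [-11]
STORE_FAST p → p=-11. Stack: []
LOAD_CONST → push 4. Stack: [4]
LOAD_FAST a → push 11. Stack: [4, 11]
BINARY_OP + → 4 + 11 = 15. Stack: [15]
LOAD_FAST a → push 11. Stack: [15, 11]
LOAD_CONST → push 4. Stack: [15, 11, 4]
BINARY_OP % → 11 % 4 = 3. Stack: [15, 3]
BINARY_OP + → 15 + 3 = 18. Stack: [18]
STORE_FAST t → t=18. Stack: []
LOAD_CONST → push 4. Stack: [4]
LOAD_FAST p → push -11. Stack: [4, -11]
BINARY_OP - → 4 - -11 = 15. Stack: [15]
LOAD_FAST t → push 18. Stack: [15, 18]
BINARY_OP // → 15 // 18 = 0. Stack: [0]
STORE_FAST p → p=0. Stack: []
LOAD_FAST b → push 26. Stack: [26]
LOAD_CONST → push 2. Stack: [26, 2]
BINARY_OP >> → 26 >> 2 = 6. Stack: [6]
LOAD_FAST b → push 26. Stack: [6, 26]
BINARY_OP - → 6 - 26 = -20. Stack: [-20]
STORE_FAST y → y=-20. Stack: []
LOAD_CONST → push 4. Stack: [4]
LOAD_FAST b → push 26. Stack: [4, 26]
BINARY_OP - → 4 - 26 = -22. Stack: [-22]
STORE_FAST x → x=-22. Stack: []
LOAD_FAST x → push -22. Stack: [-22]
LOAD_CONST → push 7. Stack: [-22, 7]
BINARY_OP + → -22 + 7 = -15. Stack: [-15]
RETURN_VALUE → return -15.

-15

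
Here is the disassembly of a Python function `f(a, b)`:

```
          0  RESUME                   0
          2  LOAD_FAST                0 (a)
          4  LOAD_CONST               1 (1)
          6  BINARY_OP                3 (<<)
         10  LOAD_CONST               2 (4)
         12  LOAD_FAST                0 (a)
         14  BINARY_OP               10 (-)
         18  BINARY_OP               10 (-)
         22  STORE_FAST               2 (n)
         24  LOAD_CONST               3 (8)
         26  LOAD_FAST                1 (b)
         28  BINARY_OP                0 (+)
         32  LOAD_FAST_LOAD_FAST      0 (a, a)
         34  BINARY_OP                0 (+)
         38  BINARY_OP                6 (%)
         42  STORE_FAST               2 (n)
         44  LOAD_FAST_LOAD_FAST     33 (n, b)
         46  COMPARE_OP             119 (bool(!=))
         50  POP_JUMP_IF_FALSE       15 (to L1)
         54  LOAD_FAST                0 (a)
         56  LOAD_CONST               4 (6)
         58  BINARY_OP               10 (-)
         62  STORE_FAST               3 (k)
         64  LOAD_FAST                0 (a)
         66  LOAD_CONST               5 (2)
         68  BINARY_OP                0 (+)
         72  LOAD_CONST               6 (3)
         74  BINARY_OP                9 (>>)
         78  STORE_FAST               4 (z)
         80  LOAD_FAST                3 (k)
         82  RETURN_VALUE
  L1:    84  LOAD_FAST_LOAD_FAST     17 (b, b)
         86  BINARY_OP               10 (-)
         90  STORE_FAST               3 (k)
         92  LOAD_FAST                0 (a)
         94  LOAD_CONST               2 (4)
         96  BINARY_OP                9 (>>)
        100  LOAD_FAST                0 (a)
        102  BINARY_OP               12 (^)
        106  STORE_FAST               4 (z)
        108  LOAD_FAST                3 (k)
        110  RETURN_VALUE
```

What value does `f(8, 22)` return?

LOAD_FAST a → push 8. Stack: [8]
LOAD_CONST → push 1. Stack: [8, 1]
BINARY_OP << → 8 << 1 = 16. Stack: [16]
LOAD_CONST → push 4. Stack: [16, 4]
LOAD_FAST a → push 8. Stack: [16, 4, 8]
BINARY_OP - → 4 - 8 = -4. Stack: [16, -4]
BINARY_OP - → 16 - -4 = 20. Stack: [20]
STORE_FAST n → n=20. Stack: []
LOAD_CONST → push 8. Stack: [8]
LOAD_FAST b → push 22. Stack: [8, 22]
BINARY_OP + → 8 + 22 = 30. Stack: [30]
LOAD_FAST_LOAD_FAST a,a → push 8,8. Stack: [30, 8, 8]
BINARY_OP + → 8 + 8 = 16. Stack: [30, 16]
BINARY_OP % → 30 % 16 = 14. Stack: [14]
STORE_FAST n → n=14. Stack: []
LOAD_FAST_LOAD_FAST n,b → push 14,22. Stack: [14, 22]
COMPARE_OP bool(!=) → 14 vs 22 = True. Stack: [True]
POP_JUMP_IF_FALSE → pop True; no jump. Stack: []
LOAD_FAST a → push 8. Stack: [8]
LOAD_CONST → push 6. Stack: [8, 6]
BINARY_OP - → 8 - 6 = 2. Stack: [2]
STORE_FAST k → k=2. Stack: []
LOAD_FAST a → push 8. Stack: [8]
LOAD_CONST → push 2. Stack: [8, 2]
BINARY_OP + → 8 + 2 = 10. Stack: [10]
LOAD_CONST → push 3. Stack: [10, 3]
BINARY_OP >> → 10 >> 3 = 1. Stack: [1]
STORE_FAST z → z=1. Stack: []
LOAD_FAST k → push 2. Stack: [2]
RETURN_VALUE → return 2.

2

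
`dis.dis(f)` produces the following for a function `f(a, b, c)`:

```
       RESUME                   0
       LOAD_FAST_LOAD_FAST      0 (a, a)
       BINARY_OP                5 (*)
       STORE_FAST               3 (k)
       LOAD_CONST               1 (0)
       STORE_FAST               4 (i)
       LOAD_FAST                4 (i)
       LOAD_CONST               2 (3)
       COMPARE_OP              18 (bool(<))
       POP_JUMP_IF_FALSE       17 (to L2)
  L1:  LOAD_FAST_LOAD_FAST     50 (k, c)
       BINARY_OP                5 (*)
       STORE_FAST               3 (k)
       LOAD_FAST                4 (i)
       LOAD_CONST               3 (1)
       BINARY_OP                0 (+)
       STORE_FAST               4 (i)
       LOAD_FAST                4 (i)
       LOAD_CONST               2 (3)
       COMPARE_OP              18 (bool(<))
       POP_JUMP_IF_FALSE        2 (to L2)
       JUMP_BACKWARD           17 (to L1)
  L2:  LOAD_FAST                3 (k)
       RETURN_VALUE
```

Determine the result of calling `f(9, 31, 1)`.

LOAD_FAST_LOAD_FAST a,a → push 9,9. Stack: [9, 9]
BINARY_OP * → 9 * 9 = 81. Stack: [81]
STORE_FAST k → k=81. Stack: []
LOAD_CONST → push 0. Stack: [0]
STORE_FAST i → i=0. Stack: []
LOAD_FAST i → push 0. Stack: [0]
LOAD_CONST → push 3. Stack: [0, 3]
COMPARE_OP bool(<) → 0 vs 3 = True. Stack: [True]
POP_JUMP_IF_FALSE → pop True; no jump. Stack: []
LOAD_FAST_LOAD_FAST k,c → push 81,1. Stack: [81, 1]
BINARY_OP * → 81 * 1 = 81. Stack: [81]
STORE_FAST k → k=81. Stack: []
LOAD_FAST i → push 0. Stack: [0]
LOAD_CONST → push 1. Stack: [0, 1]
BINARY_OP + → 0 + 1 = 1. Stack: [1]
STORE_FAST i → i=1. Stack: []
LOAD_FAST i → push 1. Stack: [1]
LOAD_CONST → push 3. Stack: [1, 3]
COMPARE_OP bool(<) → 1 vs 3 = True. Stack: [True]
POP_JUMP_IF_FALSE → pop True; no jump. Stack: []
LOAD_FAST_LOAD_FAST k,c → push 81,1. Stack: [81, 1]
BINARY_OP * → 81 * 1 = 81. Stack: [81]
STORE_FAST k → k=81. Stack: []
LOAD_FAST i → push 1. Stack: [1]
LOAD_CONST → push 1. Stack: [1, 1]
BINARY_OP + → 1 + 1 = 2. Stack: [2]
STORE_FAST i → i=2. Stack: []
LOAD_FAST i → push 2. Stack: [2]
LOAD_CONST → push 3. Stack: [2, 3]
COMPARE_OP bool(<) → 2 vs 3 = True. Stack: [True]
POP_JUMP_IF_FALSE → pop True; no jump. Stack: []
LOAD_FAST_LOAD_FAST k,c → push 81,1. Stack: [81, 1]
BINARY_OP * → 81 * 1 = 81. Stack: [81]
STORE_FAST k → k=81. Stack: []
LOAD_FAST i → push 2. Stack: [2]
LOAD_CONST → push 1. Stack: [2, 1]
BINARY_OP + → 2 + 1 = 3. Stack: [3]
STORE_FAST i → i=3. Stack: []
LOAD_FAST i → push 3. Stack: [3]
LOAD_CONST → push 3. Stack: [3, 3]
COMPARE_OP bool(<) → 3 vs 3 = False. Stack: [False]
POP_JUMP_IF_FALSE → pop False; jump. Stack: []
LOAD_FAST k → push 81. Stack: [81]
RETURN_VALUE → return 81.

81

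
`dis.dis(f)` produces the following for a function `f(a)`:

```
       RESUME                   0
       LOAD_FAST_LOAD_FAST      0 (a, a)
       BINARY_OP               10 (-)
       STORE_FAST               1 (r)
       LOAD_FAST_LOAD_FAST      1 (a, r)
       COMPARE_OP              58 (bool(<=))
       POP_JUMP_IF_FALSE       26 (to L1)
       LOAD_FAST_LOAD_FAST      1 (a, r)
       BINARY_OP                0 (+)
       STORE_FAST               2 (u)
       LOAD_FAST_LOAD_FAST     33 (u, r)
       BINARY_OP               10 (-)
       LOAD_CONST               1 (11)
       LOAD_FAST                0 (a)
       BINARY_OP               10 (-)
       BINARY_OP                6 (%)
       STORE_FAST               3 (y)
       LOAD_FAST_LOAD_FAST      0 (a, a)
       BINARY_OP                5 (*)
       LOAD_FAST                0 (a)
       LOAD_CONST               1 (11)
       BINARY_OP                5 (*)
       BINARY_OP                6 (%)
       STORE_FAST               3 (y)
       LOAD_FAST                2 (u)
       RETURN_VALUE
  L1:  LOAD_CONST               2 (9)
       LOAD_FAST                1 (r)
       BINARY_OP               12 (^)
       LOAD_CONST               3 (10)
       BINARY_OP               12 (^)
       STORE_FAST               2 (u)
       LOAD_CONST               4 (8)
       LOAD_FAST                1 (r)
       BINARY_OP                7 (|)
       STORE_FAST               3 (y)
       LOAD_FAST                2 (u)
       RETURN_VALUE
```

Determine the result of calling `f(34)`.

3

LOAD_FAST_LOAD_FAST a,a → push 34,34. Stack: [34, 34]
BINARY_OP - → 34 - 34 = 0. Stack: [0]
STORE_FAST r → r=0. Stack: []
LOAD_FAST_LOAD_FAST a,r → push 34,0. Stack: [34, 0]
COMPARE_OP bool(<=) → 34 vs 0 = False. Stack: [False]
POP_JUMP_IF_FALSE → pop False; jump. Stack: []
LOAD_CONST → push 9. Stack: [9]
LOAD_FAST r → push 0. Stack: [9, 0]
BINARY_OP ^ → 9 ^ 0 = 9. Stack: [9]
LOAD_CONST → push 10. Stack: [9, 10]
BINARY_OP ^ → 9 ^ 10 = 3. Stack: [3]
STORE_FAST u → u=3. Stack: []
LOAD_CONST → push 8. Stack: [8]
LOAD_FAST r → push 0. Stack: [8, 0]
BINARY_OP | → 8 | 0 = 8. Stack: [8]
STORE_FAST y → y=8. Stack: []
LOAD_FAST u → push 3. Stack: [3]
RETURN_VALUE → return 3.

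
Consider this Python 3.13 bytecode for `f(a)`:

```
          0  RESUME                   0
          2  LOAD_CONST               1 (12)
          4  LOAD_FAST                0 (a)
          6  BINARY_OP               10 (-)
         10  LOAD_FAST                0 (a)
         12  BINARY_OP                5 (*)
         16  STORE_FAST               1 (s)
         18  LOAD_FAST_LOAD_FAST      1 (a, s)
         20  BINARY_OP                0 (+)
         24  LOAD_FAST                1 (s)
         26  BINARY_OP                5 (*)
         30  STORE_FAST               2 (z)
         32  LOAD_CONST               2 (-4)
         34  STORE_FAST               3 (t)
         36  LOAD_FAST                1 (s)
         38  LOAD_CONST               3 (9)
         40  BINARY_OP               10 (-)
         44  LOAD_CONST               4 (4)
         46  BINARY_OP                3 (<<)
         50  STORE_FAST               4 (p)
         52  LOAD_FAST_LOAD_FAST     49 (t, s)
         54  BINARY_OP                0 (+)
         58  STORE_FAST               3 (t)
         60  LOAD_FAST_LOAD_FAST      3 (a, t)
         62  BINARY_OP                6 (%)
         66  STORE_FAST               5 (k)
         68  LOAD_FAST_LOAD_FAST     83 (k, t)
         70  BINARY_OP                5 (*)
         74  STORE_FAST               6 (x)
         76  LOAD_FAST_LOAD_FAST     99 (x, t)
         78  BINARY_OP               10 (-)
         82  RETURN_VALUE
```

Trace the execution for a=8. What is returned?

196

LOAD_CONST → push 12. Stack: [12]
LOAD_FAST a → push 8. Stack: [12, 8]
BINARY_OP - → 12 - 8 = 4. Stack: [4]
LOAD_FAST a → push 8. Stack: [4, 8]
BINARY_OP * → 4 * 8 = 32. Stack: [32]
STORE_FAST s → s=32. Stack: []
LOAD_FAST_LOAD_FAST a,s → push 8,32. Stack: [8, 32]
BINARY_OP + → 8 + 32 = 40. Stack: [40]
LOAD_FAST s → push 32. Stack: [40, 32]
BINARY_OP * → 40 * 32 = 1280. Stack: [1280]
STORE_FAST z → z=1280. Stack: []
LOAD_CONST → push -4. Stack: [-4]
STORE_FAST t → t=-4. Stack: []
LOAD_FAST s → push 32. Stack: [32]
LOAD_CONST → push 9. Stack: [32, 9]
BINARY_OP - → 32 - 9 = 23. Stack: [23]
LOAD_CONST → push 4. Stack: [23, 4]
BINARY_OP << → 23 << 4 = 368. Stack: [368]
STORE_FAST p → p=368. Stack: []
LOAD_FAST_LOAD_FAST t,s → push -4,32. Stack: [-4, 32]
BINARY_OP + → -4 + 32 = 28. Stack: [28]
STORE_FAST t → t=28. Stack: []
LOAD_FAST_LOAD_FAST a,t → push 8,28. Stack: [8, 28]
BINARY_OP % → 8 % 28 = 8. Stack: [8]
STORE_FAST k → k=8. Stack: []
LOAD_FAST_LOAD_FAST k,t → push 8,28. Stack: [8, 28]
BINARY_OP * → 8 * 28 = 224. Stack: [224]
STORE_FAST x → x=224. Stack: []
LOAD_FAST_LOAD_FAST x,t → push 224,28. Stack: [224, 28]
BINARY_OP - → 224 - 28 = 196. Stack: [196]
RETURN_VALUE → return 196.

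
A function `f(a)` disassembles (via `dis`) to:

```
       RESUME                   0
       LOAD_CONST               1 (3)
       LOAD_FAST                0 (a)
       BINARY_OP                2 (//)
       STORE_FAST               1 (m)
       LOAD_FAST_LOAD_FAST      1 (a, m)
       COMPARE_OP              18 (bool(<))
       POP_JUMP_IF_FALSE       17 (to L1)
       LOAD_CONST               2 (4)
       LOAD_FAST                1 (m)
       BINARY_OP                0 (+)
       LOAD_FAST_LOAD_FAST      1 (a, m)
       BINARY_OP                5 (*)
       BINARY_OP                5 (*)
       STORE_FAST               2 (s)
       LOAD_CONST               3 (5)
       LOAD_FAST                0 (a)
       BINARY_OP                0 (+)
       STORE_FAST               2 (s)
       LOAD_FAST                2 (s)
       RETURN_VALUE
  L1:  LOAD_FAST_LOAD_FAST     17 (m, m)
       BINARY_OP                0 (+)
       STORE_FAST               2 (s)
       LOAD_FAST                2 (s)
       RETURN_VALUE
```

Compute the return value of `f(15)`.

LOAD_CONST → push 3. Stack: [3]
LOAD_FAST a → push 15. Stack: [3, 15]
BINARY_OP // → 3 // 15 = 0. Stack: [0]
STORE_FAST m → m=0. Stack: []
LOAD_FAST_LOAD_FAST a,m → push 15,0. Stack: [15, 0]
COMPARE_OP bool(<) → 15 vs 0 = False. Stack: [False]
POP_JUMP_IF_FALSE → pop False; jump. Stack: []
LOAD_FAST_LOAD_FAST m,m → push 0,0. Stack: [0, 0]
BINARY_OP + → 0 + 0 = 0. Stack: [0]
STORE_FAST s → s=0. Stack: []
LOAD_FAST s → push 0. Stack: [0]
RETURN_VALUE → return 0.

0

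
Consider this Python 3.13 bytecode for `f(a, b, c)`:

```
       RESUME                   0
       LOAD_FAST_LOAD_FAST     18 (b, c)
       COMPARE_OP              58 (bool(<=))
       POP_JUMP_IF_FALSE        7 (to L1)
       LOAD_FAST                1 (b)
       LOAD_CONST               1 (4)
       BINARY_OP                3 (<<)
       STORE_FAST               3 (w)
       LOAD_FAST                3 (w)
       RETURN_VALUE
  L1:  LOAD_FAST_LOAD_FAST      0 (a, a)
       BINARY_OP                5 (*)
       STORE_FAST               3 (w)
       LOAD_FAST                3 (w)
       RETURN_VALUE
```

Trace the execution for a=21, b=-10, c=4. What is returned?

LOAD_FAST_LOAD_FAST b,c → push -10,4. Stack: [-10, 4]
COMPARE_OP bool(<=) → -10 vs 4 = True. Stack: [True]
POP_JUMP_IF_FALSE → pop True; no jump. Stack: []
LOAD_FAST b → push -10. Stack: [-10]
LOAD_CONST → push 4. Stack: [-10, 4]
BINARY_OP << → -10 << 4 = -160. Stack: [-160]
STORE_FAST w → w=-160. Stack: []
LOAD_FAST w → push -160. Stack: [-160]
RETURN_VALUE → return -160.

-160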